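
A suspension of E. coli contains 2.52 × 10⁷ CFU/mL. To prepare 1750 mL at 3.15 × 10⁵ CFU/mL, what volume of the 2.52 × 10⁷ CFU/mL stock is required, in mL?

21.9 mL

V₁ = C₂V₂/C₁ = 3.15 × 10⁵ × 1750 / 2.52 × 10⁷ = 21.9 mL.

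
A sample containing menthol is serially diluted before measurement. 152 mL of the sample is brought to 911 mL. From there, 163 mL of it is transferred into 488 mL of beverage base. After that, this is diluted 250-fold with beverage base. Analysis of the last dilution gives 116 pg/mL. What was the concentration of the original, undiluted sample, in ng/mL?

694 ng/mL

Overall dilution factor = 5.993 × 3.994 × 250 = 5984.
Original = 116 pg/mL × 5984 = 6.94 × 10⁵ pg/mL = 694 ng/mL.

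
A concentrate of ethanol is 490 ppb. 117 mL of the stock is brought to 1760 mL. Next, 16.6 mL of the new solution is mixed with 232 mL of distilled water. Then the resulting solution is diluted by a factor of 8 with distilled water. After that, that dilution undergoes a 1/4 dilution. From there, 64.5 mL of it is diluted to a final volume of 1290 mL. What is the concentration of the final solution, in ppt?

3.40 ppt

Overall dilution factor = 15.04 × 14.98 × 8 × 4 × 20 = 1.44 × 10⁵.
490 ppb / 1.44 × 10⁵ = 3.40 × 10⁻³ ppb = 3.40 ppt.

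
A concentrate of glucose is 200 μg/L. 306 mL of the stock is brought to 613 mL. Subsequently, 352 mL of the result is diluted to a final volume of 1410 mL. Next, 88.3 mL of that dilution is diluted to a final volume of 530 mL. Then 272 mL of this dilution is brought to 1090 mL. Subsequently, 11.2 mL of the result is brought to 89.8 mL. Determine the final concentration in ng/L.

Overall dilution factor = 2.003 × 4.006 × 6.002 × 4.007 × 8.018 = 1548.
200 μg/L / 1548 = 0.129 μg/L = 129 ng/L.

129 ng/L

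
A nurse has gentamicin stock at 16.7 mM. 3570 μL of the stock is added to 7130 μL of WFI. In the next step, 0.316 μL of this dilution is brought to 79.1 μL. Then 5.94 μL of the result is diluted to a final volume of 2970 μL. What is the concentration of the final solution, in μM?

0.0445 μM

Overall dilution factor = 2.997 × 250.3 × 500 = 3.75 × 10⁵.
16.7 mM / 3.75 × 10⁵ = 4.45 × 10⁻⁵ mM = 0.0445 μM.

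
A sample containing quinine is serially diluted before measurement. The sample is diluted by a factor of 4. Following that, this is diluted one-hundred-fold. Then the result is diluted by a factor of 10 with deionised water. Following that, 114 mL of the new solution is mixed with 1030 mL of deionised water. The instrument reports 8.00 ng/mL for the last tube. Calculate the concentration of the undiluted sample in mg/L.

321 mg/L

Overall dilution factor = 4 × 100 × 10 × 10.04 = 4.01 × 10⁴.
Original = 8.00 ng/mL × 4.01 × 10⁴ = 3.21 × 10⁵ ng/mL = 321 mg/L.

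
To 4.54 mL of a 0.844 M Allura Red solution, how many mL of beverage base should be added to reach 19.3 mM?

194 mL

19.3 mM = 0.0193 M.
V₂ = C₁V₁/C₂ = 0.844 × 4.54 / 0.0193 = 199 mL.
Diluent to add = V₂ − V₁ = 199 − 4.54 = 194 mL.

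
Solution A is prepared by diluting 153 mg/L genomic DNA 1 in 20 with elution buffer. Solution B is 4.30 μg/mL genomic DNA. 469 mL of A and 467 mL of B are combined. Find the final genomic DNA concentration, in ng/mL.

5980 ng/mL

C_A = 153 mg/L / 20 = 7.65 mg/L.
C_B = 4.30 μg/mL = 4.30 mg/L.
C_mix = (C_A·V_A + C_B·V_B)/(V_A + V_B) = (7.65×469 + 4.30×467) / 936.0 = 5.98 mg/L = 5980 ng/mL.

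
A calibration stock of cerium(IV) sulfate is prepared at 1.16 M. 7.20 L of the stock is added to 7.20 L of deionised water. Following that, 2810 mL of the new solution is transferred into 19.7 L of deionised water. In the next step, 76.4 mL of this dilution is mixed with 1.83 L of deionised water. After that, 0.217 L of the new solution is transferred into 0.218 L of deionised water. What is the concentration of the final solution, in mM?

Overall dilution factor = 2 × 8.011 × 24.95 × 2.005 = 801.
1.16 M / 801 = 1.45 × 10⁻³ M = 1.45 mM.

1.45 mM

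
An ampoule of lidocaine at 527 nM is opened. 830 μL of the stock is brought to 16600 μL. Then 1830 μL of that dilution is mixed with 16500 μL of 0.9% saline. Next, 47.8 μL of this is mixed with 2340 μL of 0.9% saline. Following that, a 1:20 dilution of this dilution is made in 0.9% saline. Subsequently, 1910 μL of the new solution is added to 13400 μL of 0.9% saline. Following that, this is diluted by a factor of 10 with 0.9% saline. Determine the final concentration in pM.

Overall dilution factor = 20 × 10.02 × 49.95 × 20 × 8.016 × 10 = 1.60 × 10⁷.
527 nM / 1.60 × 10⁷ = 3.28 × 10⁻⁵ nM = 0.0328 pM.

0.0328 pM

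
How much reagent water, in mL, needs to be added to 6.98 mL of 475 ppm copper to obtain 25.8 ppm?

V₂ = C₁V₁/C₂ = 475 × 6.98 / 25.8 = 129 mL.
Diluent to add = V₂ − V₁ = 129 − 6.98 = 122 mL.

122 mL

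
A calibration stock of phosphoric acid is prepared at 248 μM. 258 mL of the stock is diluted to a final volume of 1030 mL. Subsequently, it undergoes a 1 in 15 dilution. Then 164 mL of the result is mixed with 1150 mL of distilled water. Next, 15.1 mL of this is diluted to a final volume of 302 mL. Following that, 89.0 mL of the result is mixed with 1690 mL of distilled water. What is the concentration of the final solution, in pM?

1290 pM

Overall dilution factor = 3.992 × 15 × 8.012 × 20 × 19.99 = 1.92 × 10⁵.
248 μM / 1.92 × 10⁵ = 1.29 × 10⁻³ μM = 1290 pM.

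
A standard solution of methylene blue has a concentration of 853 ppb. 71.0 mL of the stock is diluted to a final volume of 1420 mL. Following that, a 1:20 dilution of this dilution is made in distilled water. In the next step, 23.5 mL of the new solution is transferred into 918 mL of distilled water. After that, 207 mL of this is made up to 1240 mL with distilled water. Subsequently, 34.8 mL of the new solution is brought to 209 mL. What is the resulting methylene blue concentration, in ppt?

1.48 ppt

Overall dilution factor = 20 × 20 × 40.06 × 5.990 × 6.006 = 5.77 × 10⁵.
853 ppb / 5.77 × 10⁵ = 1.48 × 10⁻³ ppb = 1.48 ppt.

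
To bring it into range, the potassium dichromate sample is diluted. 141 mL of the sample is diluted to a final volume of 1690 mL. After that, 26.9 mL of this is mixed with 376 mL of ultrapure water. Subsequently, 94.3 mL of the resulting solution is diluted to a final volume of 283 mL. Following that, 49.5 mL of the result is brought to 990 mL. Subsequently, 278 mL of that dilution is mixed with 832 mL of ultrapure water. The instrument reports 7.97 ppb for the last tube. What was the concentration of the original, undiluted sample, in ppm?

343 ppm

Overall dilution factor = 11.99 × 14.98 × 3.001 × 20 × 3.993 = 4.30 × 10⁴.
Original = 7.97 ppb × 4.30 × 10⁴ = 3.43 × 10⁵ ppb = 343 ppm.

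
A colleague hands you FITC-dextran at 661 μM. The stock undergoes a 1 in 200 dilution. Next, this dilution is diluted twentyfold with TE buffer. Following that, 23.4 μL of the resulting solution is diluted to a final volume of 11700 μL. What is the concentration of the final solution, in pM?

Overall dilution factor = 200 × 20 × 500 = 2.00 × 10⁶.
661 μM / 2.00 × 10⁶ = 3.30 × 10⁻⁴ μM = 330 pM.

330 pM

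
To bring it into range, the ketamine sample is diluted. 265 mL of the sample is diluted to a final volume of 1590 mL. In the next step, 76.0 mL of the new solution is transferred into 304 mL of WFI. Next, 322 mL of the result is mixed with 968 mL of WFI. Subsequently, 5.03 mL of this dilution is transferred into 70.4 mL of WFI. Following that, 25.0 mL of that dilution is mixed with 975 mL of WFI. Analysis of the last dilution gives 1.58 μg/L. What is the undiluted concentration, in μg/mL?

Overall dilution factor = 6 × 5 × 4.006 × 15.00 × 40 = 7.21 × 10⁴.
Original = 1.58 μg/L × 7.21 × 10⁴ = 1.14 × 10⁵ μg/L = 114 μg/mL.

114 μg/mL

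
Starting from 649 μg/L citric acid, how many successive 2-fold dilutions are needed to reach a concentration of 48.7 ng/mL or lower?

Need 2ⁿ ≥ 13.3, so n ≥ log(13.3)/log(2) = 3.74.
Minimum whole steps: n = 4.

4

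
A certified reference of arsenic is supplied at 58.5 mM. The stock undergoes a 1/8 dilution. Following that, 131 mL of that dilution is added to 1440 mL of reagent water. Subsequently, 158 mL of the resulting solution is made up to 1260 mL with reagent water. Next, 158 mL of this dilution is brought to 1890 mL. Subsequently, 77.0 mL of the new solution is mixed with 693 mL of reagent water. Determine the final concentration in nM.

Overall dilution factor = 8 × 11.99 × 7.975 × 11.96 × 10 = 9.15 × 10⁴.
58.5 mM / 9.15 × 10⁴ = 6.39 × 10⁻⁴ mM = 639 nM.

639 nM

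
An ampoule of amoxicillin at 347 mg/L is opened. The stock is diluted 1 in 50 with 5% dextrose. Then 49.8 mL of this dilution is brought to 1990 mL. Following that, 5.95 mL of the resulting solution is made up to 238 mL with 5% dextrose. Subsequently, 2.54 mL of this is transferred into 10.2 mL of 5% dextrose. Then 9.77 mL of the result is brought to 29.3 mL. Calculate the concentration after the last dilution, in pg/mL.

289 pg/mL

Overall dilution factor = 50 × 39.96 × 40 × 5.016 × 2.999 = 1.20 × 10⁶.
347 mg/L / 1.20 × 10⁶ = 2.89 × 10⁻⁴ mg/L = 289 pg/mL.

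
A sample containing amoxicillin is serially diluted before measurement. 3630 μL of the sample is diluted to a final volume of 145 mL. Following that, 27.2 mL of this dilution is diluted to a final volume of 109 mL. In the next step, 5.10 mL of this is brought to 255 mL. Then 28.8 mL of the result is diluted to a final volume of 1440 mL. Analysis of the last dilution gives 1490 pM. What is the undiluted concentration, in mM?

Overall dilution factor = 39.94 × 4.007 × 50 × 50 = 4.00 × 10⁵.
Original = 1490 pM × 4.00 × 10⁵ = 5.96 × 10⁸ pM = 0.596 mM.

0.596 mM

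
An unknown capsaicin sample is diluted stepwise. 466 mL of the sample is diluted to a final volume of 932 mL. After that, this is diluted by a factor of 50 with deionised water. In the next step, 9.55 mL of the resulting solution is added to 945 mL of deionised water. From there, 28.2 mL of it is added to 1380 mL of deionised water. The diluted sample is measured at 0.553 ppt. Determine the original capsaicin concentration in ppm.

0.276 ppm

Overall dilution factor = 2 × 50 × 99.95 × 49.94 = 4.99 × 10⁵.
Original = 0.553 ppt × 4.99 × 10⁵ = 2.76 × 10⁵ ppt = 0.276 ppm.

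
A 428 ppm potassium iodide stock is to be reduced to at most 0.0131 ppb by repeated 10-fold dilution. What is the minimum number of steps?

Need 10ⁿ ≥ 3.27 × 10⁷, so n ≥ log(3.27 × 10⁷)/log(10) = 7.51.
Minimum whole steps: n = 8.

8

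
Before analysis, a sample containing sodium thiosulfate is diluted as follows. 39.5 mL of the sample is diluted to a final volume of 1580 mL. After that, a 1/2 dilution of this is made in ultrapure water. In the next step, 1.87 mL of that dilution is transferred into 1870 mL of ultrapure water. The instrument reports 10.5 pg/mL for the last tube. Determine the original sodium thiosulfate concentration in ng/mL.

Overall dilution factor = 40 × 2 × 1001 = 8.01 × 10⁴.
Original = 10.5 pg/mL × 8.01 × 10⁴ = 8.41 × 10⁵ pg/mL = 841 ng/mL.

841 ng/mL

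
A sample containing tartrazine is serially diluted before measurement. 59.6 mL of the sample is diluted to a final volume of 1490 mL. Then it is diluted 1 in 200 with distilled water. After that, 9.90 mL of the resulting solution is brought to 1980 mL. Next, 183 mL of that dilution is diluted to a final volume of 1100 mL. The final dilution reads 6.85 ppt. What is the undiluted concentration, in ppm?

Overall dilution factor = 25 × 200 × 200 × 6.011 = 6.01 × 10⁶.
Original = 6.85 ppt × 6.01 × 10⁶ = 4.12 × 10⁷ ppt = 41.2 ppm.

41.2 ppm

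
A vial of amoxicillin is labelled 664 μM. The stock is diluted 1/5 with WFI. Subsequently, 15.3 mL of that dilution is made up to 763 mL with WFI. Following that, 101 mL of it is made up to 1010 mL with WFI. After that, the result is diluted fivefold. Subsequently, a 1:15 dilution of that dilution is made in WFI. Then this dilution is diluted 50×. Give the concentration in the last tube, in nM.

Overall dilution factor = 5 × 49.87 × 10 × 5 × 15 × 50 = 9.35 × 10⁶.
664 μM / 9.35 × 10⁶ = 7.10 × 10⁻⁵ μM = 0.0710 nM.

0.0710 nM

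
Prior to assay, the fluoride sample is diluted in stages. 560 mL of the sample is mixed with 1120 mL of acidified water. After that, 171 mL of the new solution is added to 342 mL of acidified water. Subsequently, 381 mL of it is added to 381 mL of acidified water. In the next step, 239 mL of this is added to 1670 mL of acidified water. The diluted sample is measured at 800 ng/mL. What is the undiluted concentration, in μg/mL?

115 μg/mL

Overall dilution factor = 3 × 3 × 2 × 7.987 = 144.
Original = 800 ng/mL × 144 = 1.15 × 10⁵ ng/mL = 115 μg/mL.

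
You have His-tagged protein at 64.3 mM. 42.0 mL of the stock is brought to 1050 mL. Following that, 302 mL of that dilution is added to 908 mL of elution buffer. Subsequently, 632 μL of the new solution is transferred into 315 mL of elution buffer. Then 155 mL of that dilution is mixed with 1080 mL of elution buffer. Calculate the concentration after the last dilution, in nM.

Overall dilution factor = 25 × 4.007 × 499.4 × 7.968 = 3.99 × 10⁵.
64.3 mM / 3.99 × 10⁵ = 1.61 × 10⁻⁴ mM = 161 nM.

161 nM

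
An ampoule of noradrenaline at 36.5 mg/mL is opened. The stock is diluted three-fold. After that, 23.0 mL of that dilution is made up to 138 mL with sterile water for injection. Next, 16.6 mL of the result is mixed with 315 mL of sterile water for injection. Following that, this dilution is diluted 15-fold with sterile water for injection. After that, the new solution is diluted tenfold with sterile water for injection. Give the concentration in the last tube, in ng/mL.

Overall dilution factor = 3 × 6 × 19.98 × 15 × 10 = 5.39 × 10⁴.
36.5 mg/mL / 5.39 × 10⁴ = 6.77 × 10⁻⁴ mg/mL = 677 ng/mL.

677 ng/mL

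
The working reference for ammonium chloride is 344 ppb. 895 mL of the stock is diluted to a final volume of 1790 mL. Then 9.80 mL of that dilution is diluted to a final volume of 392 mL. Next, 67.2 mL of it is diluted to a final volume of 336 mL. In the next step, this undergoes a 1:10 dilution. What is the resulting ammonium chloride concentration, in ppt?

Overall dilution factor = 2 × 40 × 5 × 10 = 4000.
344 ppb / 4000 = 0.0860 ppb = 86.0 ppt.

86.0 ppt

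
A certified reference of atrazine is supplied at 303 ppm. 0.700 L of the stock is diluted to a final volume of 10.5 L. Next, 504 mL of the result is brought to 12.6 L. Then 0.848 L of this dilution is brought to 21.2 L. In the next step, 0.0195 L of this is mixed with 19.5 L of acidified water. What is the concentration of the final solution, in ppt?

32.3 ppt

Overall dilution factor = 15 × 25 × 25 × 1001 = 9.38 × 10⁶.
303 ppm / 9.38 × 10⁶ = 3.23 × 10⁻⁵ ppm = 32.3 ppt.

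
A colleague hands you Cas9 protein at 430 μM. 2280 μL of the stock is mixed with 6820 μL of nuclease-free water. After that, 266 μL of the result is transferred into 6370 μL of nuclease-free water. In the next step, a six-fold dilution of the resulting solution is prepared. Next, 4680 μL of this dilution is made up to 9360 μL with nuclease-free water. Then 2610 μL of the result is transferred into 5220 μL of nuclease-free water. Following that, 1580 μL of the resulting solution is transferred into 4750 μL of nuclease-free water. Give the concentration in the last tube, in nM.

Overall dilution factor = 3.991 × 24.95 × 6 × 2 × 3 × 4.006 = 1.44 × 10⁴.
430 μM / 1.44 × 10⁴ = 0.0299 μM = 29.9 nM.

29.9 nM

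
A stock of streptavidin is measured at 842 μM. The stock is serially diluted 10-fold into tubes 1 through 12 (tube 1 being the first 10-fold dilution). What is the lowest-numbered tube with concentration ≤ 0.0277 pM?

tube 11

Tube n has concentration 842 μM / 10ⁿ.
Need 10ⁿ ≥ 842 μM / 0.0277 pM = 3.04 × 10¹⁰, so n ≥ 10.48.
First such tube: n = 11.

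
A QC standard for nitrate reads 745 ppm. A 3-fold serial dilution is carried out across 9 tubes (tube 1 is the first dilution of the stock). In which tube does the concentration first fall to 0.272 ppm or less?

tube 8

Tube n has concentration 745 ppm / 3ⁿ.
Need 3ⁿ ≥ 745 ppm / 0.272 ppm = 2739, so n ≥ 7.20.
First such tube: n = 8.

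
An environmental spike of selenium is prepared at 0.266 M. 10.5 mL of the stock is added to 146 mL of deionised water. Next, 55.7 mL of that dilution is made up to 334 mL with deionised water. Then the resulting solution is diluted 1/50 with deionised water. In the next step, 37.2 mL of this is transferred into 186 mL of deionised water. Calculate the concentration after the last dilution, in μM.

9.92 μM

Overall dilution factor = 14.90 × 5.996 × 50 × 6 = 2.68 × 10⁴.
0.266 M / 2.68 × 10⁴ = 9.92 × 10⁻⁶ M = 9.92 μM.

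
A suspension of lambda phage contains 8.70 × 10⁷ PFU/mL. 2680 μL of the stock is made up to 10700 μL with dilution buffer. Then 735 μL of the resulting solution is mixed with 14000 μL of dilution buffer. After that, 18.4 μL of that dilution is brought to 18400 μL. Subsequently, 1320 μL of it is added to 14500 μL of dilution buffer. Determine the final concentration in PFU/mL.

90.7 PFU/mL

Overall dilution factor = 3.993 × 20.05 × 1000 × 11.98 = 9.59 × 10⁵.
8.70 × 10⁷ PFU/mL / 9.59 × 10⁵ = 90.7 PFU/mL.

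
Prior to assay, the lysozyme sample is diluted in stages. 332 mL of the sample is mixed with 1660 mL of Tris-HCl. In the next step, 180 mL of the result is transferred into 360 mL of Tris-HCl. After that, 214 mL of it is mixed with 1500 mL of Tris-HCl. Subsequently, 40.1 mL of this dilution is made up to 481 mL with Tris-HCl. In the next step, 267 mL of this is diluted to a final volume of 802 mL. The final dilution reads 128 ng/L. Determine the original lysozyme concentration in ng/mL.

665 ng/mL

Overall dilution factor = 6 × 3 × 8.009 × 12.00 × 3.004 = 5194.
Original = 128 ng/L × 5194 = 6.65 × 10⁵ ng/L = 665 ng/mL.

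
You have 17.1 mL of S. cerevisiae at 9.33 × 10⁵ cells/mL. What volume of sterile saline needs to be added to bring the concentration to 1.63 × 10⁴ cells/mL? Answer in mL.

962 mL

V₂ = C₁V₁/C₂ = 9.33 × 10⁵ × 17.1 / 1.63 × 10⁴ = 979 mL.
Diluent to add = V₂ − V₁ = 979 − 17.1 = 962 mL.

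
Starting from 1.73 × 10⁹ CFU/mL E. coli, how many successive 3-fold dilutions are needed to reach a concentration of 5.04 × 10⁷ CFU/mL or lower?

Need 3ⁿ ≥ 34.3, so n ≥ log(34.3)/log(3) = 3.22.
Minimum whole steps: n = 4.

4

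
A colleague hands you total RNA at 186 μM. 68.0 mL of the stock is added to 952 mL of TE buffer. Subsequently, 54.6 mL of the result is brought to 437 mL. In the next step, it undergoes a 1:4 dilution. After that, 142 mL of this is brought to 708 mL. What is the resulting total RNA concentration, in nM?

77.7 nM

Overall dilution factor = 15 × 8.004 × 4 × 4.986 = 2394.
186 μM / 2394 = 0.0777 μM = 77.7 nM.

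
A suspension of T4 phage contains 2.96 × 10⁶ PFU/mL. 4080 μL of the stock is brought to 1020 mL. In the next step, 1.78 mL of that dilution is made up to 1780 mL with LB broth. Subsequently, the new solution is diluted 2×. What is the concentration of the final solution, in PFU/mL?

5.92 PFU/mL

Overall dilution factor = 250 × 1000 × 2 = 5.00 × 10⁵.
2.96 × 10⁶ PFU/mL / 5.00 × 10⁵ = 5.92 PFU/mL.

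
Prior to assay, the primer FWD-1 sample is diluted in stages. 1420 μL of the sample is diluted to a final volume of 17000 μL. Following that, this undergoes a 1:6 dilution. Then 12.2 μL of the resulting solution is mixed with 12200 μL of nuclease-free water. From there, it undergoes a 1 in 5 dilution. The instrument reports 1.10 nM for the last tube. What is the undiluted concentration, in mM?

0.395 mM

Overall dilution factor = 11.97 × 6 × 1001 × 5 = 3.60 × 10⁵.
Original = 1.10 nM × 3.60 × 10⁵ = 3.95 × 10⁵ nM = 0.395 mM.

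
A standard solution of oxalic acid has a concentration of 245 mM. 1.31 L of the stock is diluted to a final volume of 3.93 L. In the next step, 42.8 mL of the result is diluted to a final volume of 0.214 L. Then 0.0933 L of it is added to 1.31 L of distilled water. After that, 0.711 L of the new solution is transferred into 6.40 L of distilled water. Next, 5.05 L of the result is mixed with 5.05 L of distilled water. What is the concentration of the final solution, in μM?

54.3 μM

Overall dilution factor = 3 × 5 × 15.04 × 10.00 × 2 = 4513.
245 mM / 4513 = 0.0543 mM = 54.3 μM.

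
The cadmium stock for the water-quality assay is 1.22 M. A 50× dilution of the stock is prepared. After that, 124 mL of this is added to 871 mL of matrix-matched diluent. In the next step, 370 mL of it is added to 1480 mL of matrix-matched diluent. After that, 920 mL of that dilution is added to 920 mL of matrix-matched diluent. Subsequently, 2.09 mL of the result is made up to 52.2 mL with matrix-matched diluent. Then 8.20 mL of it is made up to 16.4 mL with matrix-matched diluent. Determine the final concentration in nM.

6090 nM

Overall dilution factor = 50 × 8.024 × 5 × 2 × 24.98 × 2 = 2.00 × 10⁵.
1.22 M / 2.00 × 10⁵ = 6.09 × 10⁻⁶ M = 6090 nM.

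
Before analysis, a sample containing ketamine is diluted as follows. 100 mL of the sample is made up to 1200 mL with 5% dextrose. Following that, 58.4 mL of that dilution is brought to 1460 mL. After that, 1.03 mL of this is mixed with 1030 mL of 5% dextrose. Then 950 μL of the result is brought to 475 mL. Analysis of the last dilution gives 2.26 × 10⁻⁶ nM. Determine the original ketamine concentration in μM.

0.339 μM

Overall dilution factor = 12 × 25 × 1001 × 500 = 1.50 × 10⁸.
Original = 2.26 × 10⁻⁶ nM × 1.50 × 10⁸ = 339 nM = 0.339 μM.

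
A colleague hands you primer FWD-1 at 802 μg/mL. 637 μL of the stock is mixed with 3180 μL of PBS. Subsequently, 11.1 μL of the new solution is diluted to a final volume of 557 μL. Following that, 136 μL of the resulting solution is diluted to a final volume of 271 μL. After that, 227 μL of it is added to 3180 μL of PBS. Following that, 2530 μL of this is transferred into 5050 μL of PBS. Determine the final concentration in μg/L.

Overall dilution factor = 5.992 × 50.18 × 1.993 × 15.01 × 2.996 = 2.69 × 10⁴.
802 μg/mL / 2.69 × 10⁴ = 0.0298 μg/mL = 29.8 μg/L.

29.8 μg/L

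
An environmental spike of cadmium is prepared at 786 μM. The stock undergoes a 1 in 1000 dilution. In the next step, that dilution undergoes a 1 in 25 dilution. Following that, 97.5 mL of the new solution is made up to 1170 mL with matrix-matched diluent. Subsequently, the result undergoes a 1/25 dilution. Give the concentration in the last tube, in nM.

0.105 nM

Overall dilution factor = 1000 × 25 × 12 × 25 = 7.50 × 10⁶.
786 μM / 7.50 × 10⁶ = 1.05 × 10⁻⁴ μM = 0.105 nM.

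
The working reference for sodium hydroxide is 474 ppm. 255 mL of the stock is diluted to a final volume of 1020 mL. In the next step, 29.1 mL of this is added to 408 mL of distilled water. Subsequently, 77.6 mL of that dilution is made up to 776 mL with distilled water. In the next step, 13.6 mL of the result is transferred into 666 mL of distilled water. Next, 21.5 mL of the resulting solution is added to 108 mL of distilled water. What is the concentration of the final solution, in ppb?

2.62 ppb

Overall dilution factor = 4 × 15.02 × 10 × 49.97 × 6.023 = 1.81 × 10⁵.
474 ppm / 1.81 × 10⁵ = 2.62 × 10⁻³ ppm = 2.62 ppb.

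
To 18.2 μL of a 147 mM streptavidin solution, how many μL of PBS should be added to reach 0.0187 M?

125 μL

0.0187 M = 18.7 mM.
V₂ = C₁V₁/C₂ = 147 × 18.2 / 18.7 = 143 μL.
Diluent to add = V₂ − V₁ = 143 − 18.2 = 125 μL.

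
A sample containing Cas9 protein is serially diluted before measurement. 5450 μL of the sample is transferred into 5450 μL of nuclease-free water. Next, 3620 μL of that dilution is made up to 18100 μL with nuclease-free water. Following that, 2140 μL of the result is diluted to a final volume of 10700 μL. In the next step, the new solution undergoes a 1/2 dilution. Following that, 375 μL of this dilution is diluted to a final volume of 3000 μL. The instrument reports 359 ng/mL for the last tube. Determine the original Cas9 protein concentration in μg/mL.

Overall dilution factor = 2 × 5 × 5 × 2 × 8 = 800.
Original = 359 ng/mL × 800 = 2.87 × 10⁵ ng/mL = 287 μg/mL.

287 μg/mL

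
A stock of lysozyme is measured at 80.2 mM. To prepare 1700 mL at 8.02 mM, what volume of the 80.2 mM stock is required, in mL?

V₁ = C₂V₂/C₁ = 8.02 × 1700 / 80.2 = 170 mL.

170 mL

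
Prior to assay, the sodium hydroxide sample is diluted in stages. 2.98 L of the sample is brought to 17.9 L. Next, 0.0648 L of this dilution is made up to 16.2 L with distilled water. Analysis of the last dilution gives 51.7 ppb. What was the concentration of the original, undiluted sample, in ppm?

Overall dilution factor = 6.007 × 250 = 1502.
Original = 51.7 ppb × 1502 = 7.76 × 10⁴ ppb = 77.6 ppm.

77.6 ppm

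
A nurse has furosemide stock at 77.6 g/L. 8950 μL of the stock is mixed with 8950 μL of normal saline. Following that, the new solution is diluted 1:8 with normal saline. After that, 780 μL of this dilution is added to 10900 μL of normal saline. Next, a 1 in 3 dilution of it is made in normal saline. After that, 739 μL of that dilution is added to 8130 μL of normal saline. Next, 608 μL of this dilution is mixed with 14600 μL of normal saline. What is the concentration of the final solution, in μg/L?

360 μg/L

Overall dilution factor = 2 × 8 × 14.97 × 3 × 12.00 × 25.01 = 2.16 × 10⁵.
77.6 g/L / 2.16 × 10⁵ = 3.60 × 10⁻⁴ g/L = 360 μg/L.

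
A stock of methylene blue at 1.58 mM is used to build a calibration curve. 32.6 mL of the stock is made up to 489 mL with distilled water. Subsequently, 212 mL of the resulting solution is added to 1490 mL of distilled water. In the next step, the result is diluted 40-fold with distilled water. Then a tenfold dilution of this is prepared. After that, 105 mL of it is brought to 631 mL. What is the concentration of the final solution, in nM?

5.46 nM

Overall dilution factor = 15 × 8.028 × 40 × 10 × 6.010 = 2.89 × 10⁵.
1.58 mM / 2.89 × 10⁵ = 5.46 × 10⁻⁶ mM = 5.46 nM.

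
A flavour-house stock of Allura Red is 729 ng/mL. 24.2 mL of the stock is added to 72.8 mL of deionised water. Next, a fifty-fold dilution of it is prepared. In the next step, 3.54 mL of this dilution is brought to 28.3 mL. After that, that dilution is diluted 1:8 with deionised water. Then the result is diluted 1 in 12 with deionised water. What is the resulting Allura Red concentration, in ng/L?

Overall dilution factor = 4.008 × 50 × 7.994 × 8 × 12 = 1.54 × 10⁵.
729 ng/mL / 1.54 × 10⁵ = 4.74 × 10⁻³ ng/mL = 4.74 ng/L.

4.74 ng/L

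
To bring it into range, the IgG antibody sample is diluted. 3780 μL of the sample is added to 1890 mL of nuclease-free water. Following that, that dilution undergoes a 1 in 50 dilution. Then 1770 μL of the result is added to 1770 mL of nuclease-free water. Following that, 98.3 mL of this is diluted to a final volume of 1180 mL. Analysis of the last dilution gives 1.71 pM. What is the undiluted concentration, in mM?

Overall dilution factor = 501 × 50 × 1001 × 12.00 = 3.01 × 10⁸.
Original = 1.71 pM × 3.01 × 10⁸ = 5.15 × 10⁸ pM = 0.515 mM.

0.515 mM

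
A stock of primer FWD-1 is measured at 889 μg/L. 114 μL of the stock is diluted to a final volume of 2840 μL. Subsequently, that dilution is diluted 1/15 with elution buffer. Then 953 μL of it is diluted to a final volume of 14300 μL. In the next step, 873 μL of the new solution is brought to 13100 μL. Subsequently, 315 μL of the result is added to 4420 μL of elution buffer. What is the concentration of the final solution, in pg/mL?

Overall dilution factor = 24.91 × 15 × 15.01 × 15.01 × 15.03 = 1.26 × 10⁶.
889 μg/L / 1.26 × 10⁶ = 7.03 × 10⁻⁴ μg/L = 0.703 pg/mL.

0.703 pg/mL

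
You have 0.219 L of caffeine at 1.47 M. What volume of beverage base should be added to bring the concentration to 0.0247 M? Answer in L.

12.8 L

V₂ = C₁V₁/C₂ = 1.47 × 0.219 / 0.0247 = 13.0 L.
Diluent to add = V₂ − V₁ = 13.0 − 0.219 = 12.8 L.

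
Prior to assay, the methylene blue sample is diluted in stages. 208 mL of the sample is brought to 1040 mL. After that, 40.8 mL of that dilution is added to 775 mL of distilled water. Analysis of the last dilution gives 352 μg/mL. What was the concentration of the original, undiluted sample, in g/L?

Overall dilution factor = 5 × 20.00 = 100.0.
Original = 352 μg/mL × 100.0 = 3.52 × 10⁴ μg/mL = 35.2 g/L.

35.2 g/L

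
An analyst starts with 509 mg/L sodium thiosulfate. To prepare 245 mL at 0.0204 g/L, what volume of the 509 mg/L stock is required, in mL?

9.82 mL

0.0204 g/L = 20.4 mg/L.
V₁ = C₂V₂/C₁ = 20.4 × 245 / 509 = 9.82 mL.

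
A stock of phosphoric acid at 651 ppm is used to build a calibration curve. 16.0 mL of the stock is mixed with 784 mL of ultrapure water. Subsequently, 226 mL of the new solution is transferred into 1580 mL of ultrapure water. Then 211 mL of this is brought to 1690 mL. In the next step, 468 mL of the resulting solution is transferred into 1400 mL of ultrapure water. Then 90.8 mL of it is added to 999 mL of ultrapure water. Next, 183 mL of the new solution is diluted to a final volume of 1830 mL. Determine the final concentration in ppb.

Overall dilution factor = 50 × 7.991 × 8.009 × 3.991 × 12.00 × 10 = 1.53 × 10⁶.
651 ppm / 1.53 × 10⁶ = 4.25 × 10⁻⁴ ppm = 0.425 ppb.

0.425 ppb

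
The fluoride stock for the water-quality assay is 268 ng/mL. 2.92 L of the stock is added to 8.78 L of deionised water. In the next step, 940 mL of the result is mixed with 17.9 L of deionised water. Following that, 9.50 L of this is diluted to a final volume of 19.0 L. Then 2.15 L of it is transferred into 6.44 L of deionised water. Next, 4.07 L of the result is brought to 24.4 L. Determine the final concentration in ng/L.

69.7 ng/L

Overall dilution factor = 4.007 × 20.04 × 2 × 3.995 × 5.995 = 3847.
268 ng/mL / 3847 = 0.0697 ng/mL = 69.7 ng/L.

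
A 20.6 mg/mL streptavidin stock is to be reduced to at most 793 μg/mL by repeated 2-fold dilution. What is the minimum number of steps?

Need 2ⁿ ≥ 26.0, so n ≥ log(26.0)/log(2) = 4.70.
Minimum whole steps: n = 5.

5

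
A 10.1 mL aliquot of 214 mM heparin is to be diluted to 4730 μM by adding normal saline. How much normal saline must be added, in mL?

4730 μM = 4.73 mM.
V₂ = C₁V₁/C₂ = 214 × 10.1 / 4.73 = 457 mL.
Diluent to add = V₂ − V₁ = 457 − 10.1 = 447 mL.

447 mL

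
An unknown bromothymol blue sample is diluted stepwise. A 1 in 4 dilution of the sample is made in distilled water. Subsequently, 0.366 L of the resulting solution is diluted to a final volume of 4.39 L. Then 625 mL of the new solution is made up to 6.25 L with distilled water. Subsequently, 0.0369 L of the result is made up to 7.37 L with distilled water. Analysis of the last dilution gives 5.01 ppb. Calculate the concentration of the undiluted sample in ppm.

Overall dilution factor = 4 × 11.99 × 10 × 199.7 = 9.58 × 10⁴.
Original = 5.01 ppb × 9.58 × 10⁴ = 4.80 × 10⁵ ppb = 480 ppm.

480 ppm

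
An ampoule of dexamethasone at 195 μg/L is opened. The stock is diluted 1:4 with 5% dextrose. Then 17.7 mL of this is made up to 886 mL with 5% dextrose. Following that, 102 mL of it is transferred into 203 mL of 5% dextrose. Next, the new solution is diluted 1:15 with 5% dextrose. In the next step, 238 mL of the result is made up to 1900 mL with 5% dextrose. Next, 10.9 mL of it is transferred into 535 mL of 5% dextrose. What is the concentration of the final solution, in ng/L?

0.0543 ng/L

Overall dilution factor = 4 × 50.06 × 2.990 × 15 × 7.983 × 50.08 = 3.59 × 10⁶.
195 μg/L / 3.59 × 10⁶ = 5.43 × 10⁻⁵ μg/L = 0.0543 ng/L.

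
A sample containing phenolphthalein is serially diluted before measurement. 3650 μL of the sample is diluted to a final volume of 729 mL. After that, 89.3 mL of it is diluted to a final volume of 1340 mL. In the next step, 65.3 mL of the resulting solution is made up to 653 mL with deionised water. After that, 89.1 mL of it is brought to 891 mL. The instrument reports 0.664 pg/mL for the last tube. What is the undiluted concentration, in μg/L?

199 μg/L

Overall dilution factor = 199.7 × 15.01 × 10 × 10 = 3.00 × 10⁵.
Original = 0.664 pg/mL × 3.00 × 10⁵ = 1.99 × 10⁵ pg/mL = 199 μg/L.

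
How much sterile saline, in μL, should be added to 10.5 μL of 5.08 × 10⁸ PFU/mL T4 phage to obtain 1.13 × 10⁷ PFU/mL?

V₂ = C₁V₁/C₂ = 5.08 × 10⁸ × 10.5 / 1.13 × 10⁷ = 472 μL.
Diluent to add = V₂ − V₁ = 472 − 10.5 = 462 μL.

462 μL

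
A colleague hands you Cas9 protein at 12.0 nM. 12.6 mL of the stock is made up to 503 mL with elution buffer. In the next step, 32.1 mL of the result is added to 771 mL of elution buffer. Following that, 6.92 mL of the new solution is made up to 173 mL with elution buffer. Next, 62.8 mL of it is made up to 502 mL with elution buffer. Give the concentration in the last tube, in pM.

0.0601 pM

Overall dilution factor = 39.92 × 25.02 × 25 × 7.994 = 2.00 × 10⁵.
12.0 nM / 2.00 × 10⁵ = 6.01 × 10⁻⁵ nM = 0.0601 pM.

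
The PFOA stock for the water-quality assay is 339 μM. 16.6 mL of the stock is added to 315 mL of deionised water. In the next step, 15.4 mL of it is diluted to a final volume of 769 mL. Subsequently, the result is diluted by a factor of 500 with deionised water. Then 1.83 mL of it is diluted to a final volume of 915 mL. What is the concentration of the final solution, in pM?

1.36 pM

Overall dilution factor = 19.98 × 49.94 × 500 × 500 = 2.49 × 10⁸.
339 μM / 2.49 × 10⁸ = 1.36 × 10⁻⁶ μM = 1.36 pM.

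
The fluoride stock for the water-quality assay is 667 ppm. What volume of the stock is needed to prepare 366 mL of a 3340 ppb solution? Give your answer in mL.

3340 ppb = 3.34 ppm.
V₁ = C₂V₂/C₁ = 3.34 × 366 / 667 = 1.83 mL.

1.83 mL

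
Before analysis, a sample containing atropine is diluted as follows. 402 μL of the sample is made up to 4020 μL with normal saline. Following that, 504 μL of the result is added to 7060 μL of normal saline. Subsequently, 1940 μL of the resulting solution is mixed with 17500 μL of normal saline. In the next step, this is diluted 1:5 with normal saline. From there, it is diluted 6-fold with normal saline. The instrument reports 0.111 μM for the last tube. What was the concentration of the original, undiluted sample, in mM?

Overall dilution factor = 10 × 15.01 × 10.02 × 5 × 6 = 4.51 × 10⁴.
Original = 0.111 μM × 4.51 × 10⁴ = 5008 μM = 5.01 mM.

5.01 mM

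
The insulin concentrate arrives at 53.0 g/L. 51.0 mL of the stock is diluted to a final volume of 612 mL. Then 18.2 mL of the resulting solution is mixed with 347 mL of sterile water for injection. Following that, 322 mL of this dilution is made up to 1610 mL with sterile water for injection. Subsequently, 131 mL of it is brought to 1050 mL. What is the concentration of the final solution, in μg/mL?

Overall dilution factor = 12 × 20.07 × 5 × 8.015 = 9650.
53.0 g/L / 9650 = 5.49 × 10⁻³ g/L = 5.49 μg/mL.

5.49 μg/mL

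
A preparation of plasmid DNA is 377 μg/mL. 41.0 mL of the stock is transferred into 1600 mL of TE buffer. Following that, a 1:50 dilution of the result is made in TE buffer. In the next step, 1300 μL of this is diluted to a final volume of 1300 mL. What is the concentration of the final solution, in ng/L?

Overall dilution factor = 40.02 × 50 × 1000 = 2.00 × 10⁶.
377 μg/mL / 2.00 × 10⁶ = 1.88 × 10⁻⁴ μg/mL = 188 ng/L.

188 ng/L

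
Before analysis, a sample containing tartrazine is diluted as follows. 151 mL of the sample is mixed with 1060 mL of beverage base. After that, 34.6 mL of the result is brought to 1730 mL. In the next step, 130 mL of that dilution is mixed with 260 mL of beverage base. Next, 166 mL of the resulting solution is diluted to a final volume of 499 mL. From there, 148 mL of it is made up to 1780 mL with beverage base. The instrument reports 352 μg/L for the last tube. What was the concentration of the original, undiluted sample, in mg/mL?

15.3 mg/mL

Overall dilution factor = 8.020 × 50 × 3 × 3.006 × 12.03 = 4.35 × 10⁴.
Original = 352 μg/L × 4.35 × 10⁴ = 1.53 × 10⁷ μg/L = 15.3 mg/mL.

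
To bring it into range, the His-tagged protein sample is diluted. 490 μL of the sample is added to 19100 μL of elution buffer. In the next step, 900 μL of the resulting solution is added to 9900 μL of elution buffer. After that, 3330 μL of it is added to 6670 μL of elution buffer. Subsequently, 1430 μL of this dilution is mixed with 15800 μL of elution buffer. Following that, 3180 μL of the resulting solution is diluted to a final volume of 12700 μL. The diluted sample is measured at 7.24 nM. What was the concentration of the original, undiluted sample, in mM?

Overall dilution factor = 39.98 × 12 × 3.003 × 12.05 × 3.994 = 6.93 × 10⁴.
Original = 7.24 nM × 6.93 × 10⁴ = 5.02 × 10⁵ nM = 0.502 mM.

0.502 mM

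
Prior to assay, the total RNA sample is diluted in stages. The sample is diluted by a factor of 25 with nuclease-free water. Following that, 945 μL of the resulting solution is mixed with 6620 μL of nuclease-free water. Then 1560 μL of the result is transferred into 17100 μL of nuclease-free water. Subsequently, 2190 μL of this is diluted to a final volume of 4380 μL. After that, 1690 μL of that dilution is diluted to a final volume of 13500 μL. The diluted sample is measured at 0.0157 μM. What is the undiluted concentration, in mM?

Overall dilution factor = 25 × 8.005 × 11.96 × 2 × 7.988 = 3.82 × 10⁴.
Original = 0.0157 μM × 3.82 × 10⁴ = 600 μM = 0.600 mM.

0.600 mM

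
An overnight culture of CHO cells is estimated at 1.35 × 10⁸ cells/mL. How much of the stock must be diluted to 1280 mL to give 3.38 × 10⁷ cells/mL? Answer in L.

V₁ = C₂V₂/C₁ = 3.38 × 10⁷ × 1280 / 1.35 × 10⁸ = 320 mL = 0.320 L.

0.320 L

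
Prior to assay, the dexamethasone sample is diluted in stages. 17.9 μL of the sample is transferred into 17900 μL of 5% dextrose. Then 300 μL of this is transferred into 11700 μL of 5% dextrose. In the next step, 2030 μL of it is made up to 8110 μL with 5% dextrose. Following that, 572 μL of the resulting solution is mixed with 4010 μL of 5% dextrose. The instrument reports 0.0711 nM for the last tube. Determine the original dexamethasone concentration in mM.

0.0911 mM

Overall dilution factor = 1001 × 40 × 3.995 × 8.010 = 1.28 × 10⁶.
Original = 0.0711 nM × 1.28 × 10⁶ = 9.11 × 10⁴ nM = 0.0911 mM.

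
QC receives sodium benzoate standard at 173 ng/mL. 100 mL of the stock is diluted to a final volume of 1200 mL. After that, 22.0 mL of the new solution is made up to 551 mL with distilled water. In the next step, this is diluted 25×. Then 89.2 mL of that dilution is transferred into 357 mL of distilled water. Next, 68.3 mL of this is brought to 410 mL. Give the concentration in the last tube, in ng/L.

0.767 ng/L

Overall dilution factor = 12 × 25.05 × 25 × 5.002 × 6.003 = 2.26 × 10⁵.
173 ng/mL / 2.26 × 10⁵ = 7.67 × 10⁻⁴ ng/mL = 0.767 ng/L.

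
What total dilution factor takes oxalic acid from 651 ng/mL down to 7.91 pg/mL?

8.23 × 10⁴

Factor = C₀/C_target = 651 ng/mL / 7.91 pg/mL = 8.23 × 10⁴.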